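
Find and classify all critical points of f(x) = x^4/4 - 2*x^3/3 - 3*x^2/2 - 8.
f'(x) = x*(x^2 - 2*x - 3)

Solve f'(x) = 0:
  Factor: x^3 - 2*x^2 - 3*x = x*(x - 3)*(x + 1) = 0.
  ⇒ x = -1, 0, 3

f''(x) = 3*x^2 - 4*x - 3
Second-derivative test at each critical point:
  f''(-1) = 4 > 0 → local minimum
  f''(0) = -3 < 0 → local maximum
  f''(3) = 12 > 0 → local minimum

Critical points: x = -1 (local minimum); x = 0 (local maximum); x = 3 (local minimum)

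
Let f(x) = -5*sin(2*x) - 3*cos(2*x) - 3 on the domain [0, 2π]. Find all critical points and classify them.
f'(x) = 6*sin(2*x) - 10*cos(2*x)

Solve f'(x) = 0 on [0, 2π]:
  f'(x) = 0 ⇔ -5*cos(2*x) = -3*sin(2*x) ⇔ tan(2*x) = 5/3, i.e. 2*x = arctan(5/3) + nπ; keep the solutions lying in [0, 2π].
  ⇒ x = atan(5/3)/2 ≈ 0.5152, atan(5/3)/2 + pi/2 ≈ 2.0860, atan(5/3)/2 + pi ≈ 3.6568, atan(5/3)/2 + 3*pi/2 ≈ 5.2276

f''(x) = 20*sin(2*x) + 12*cos(2*x)
Second-derivative test at each critical point:
  f''(0.5152) = 23.3238 > 0 → local minimum
  f''(2.0860) = -23.3238 < 0 → local maximum
  f''(3.6568) = 23.3238 > 0 → local minimum
  f''(5.2276) = -23.3238 < 0 → local maximum

Critical points: x = atan(5/3)/2 ≈ 0.5152 (local minimum); x = atan(5/3)/2 + pi/2 ≈ 2.0860 (local maximum); x = atan(5/3)/2 + pi ≈ 3.6568 (local minimum); x = atan(5/3)/2 + 3*pi/2 ≈ 5.2276 (local maximum)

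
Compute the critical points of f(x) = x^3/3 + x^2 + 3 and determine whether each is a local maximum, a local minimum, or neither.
f'(x) = x*(x + 2)

Solve f'(x) = 0:
  Factor: x^2 + 2*x = x*(x + 2) = 0.
  ⇒ x = -2, 0

f''(x) = 2*x + 2
Second-derivative test at each critical point:
  f''(-2) = -2 < 0 → local maximum
  f''(0) = 2 > 0 → local minimum

Critical points: x = -2 (local maximum); x = 0 (local minimum)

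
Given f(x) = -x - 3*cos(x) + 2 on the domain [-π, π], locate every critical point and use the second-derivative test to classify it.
f'(x) = 3*sin(x) - 1

Solve f'(x) = 0 on [-π, π]:
  f'(x) = 0 ⇔ sin(x) = 1/3, i.e. x = arcsin(1/3) + 2nπ or x = π − arcsin(1/3) + 2nπ; keep the solutions lying in [-π, π].
  ⇒ x = asin(1/3) ≈ 0.3398, pi - asin(1/3) ≈ 2.8018

f''(x) = 3*cos(x)
Second-derivative test at each critical point:
  f''(0.3398) = 2.8284 > 0 → local minimum
  f''(2.8018) = -2.8284 < 0 → local maximum

Critical points: x = asin(1/3) ≈ 0.3398 (local minimum); x = pi - asin(1/3) ≈ 2.8018 (local maximum)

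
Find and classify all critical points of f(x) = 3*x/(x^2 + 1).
f'(x) = 3*(1 - x^2)/(x^4 + 2*x^2 + 1)

Solve f'(x) = 0:
  f'(x) = -3*(x - 1)*(x + 1)/(x^2 + 1)^2; the denominator is positive wherever f is defined, so f'(x) = 0 ⇔ 3 - 3*x^2 = 0.
  Factor: 3 - 3*x^2 = -3*(x - 1)*(x + 1) = 0.
  ⇒ x = -1, 1

f''(x) = 6*x*(x^2 - 3)/(x^2 + 1)^3
Second-derivative test at each critical point:
  f''(-1) = 3/2 > 0 → local minimum
  f''(1) = -3/2 < 0 → local maximum

Critical points: x = -1 (local minimum); x = 1 (local maximum)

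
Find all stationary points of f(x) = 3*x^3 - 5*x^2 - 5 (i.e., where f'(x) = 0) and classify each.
f'(x) = x*(9*x - 10)

Solve f'(x) = 0:
  Factor: 9*x^2 - 10*x = x*(9*x - 10) = 0.
  ⇒ x = 0, 10/9

f''(x) = 18*x - 10
Second-derivative test at each critical point:
  f''(0) = -10 < 0 → local maximum
  f''(10/9) = 10 > 0 → local minimum

Critical points: x = 0 (local maximum); x = 10/9 (local minimum)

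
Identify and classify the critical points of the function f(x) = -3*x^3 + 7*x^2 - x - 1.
f'(x) = -9*x^2 + 14*x - 1

Solve f'(x) = 0:
  9*x^2 - 14*x + 1 = 0 has no rational roots; quadratic formula: x = (14 ± √160)/18.
  ⇒ x = 7/9 - 2*sqrt(10)/9 ≈ 0.0750, 2*sqrt(10)/9 + 7/9 ≈ 1.4805

f''(x) = 14 - 18*x
Second-derivative test at each critical point:
  f''(0.0750) = 12.6491 > 0 → local minimum
  f''(1.4805) = -12.6491 < 0 → local maximum

Critical points: x = 7/9 - 2*sqrt(10)/9 ≈ 0.0750 (local minimum); x = 2*sqrt(10)/9 + 7/9 ≈ 1.4805 (local maximum)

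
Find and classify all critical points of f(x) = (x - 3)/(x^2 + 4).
f'(x) = (x^2 - 2*x*(x - 3) + 4)/(x^2 + 4)^2

Solve f'(x) = 0:
  f'(x) = -(x^2 - 6*x - 4)/(x^2 + 4)^2; the denominator is positive wherever f is defined, so f'(x) = 0 ⇔ -x^2 + 6*x + 4 = 0.
  x^2 - 6*x - 4 = 0 has no rational roots; quadratic formula: x = (6 ± √52)/2.
  ⇒ x = 3 - sqrt(13) ≈ -0.6056, 3 + sqrt(13) ≈ 6.6056

f''(x) = 2*(4*x^2*(x - 3) + 3*(1 - x)*(x^2 + 4))/(x^2 + 4)^3
Second-derivative test at each critical point:
  f''(-0.6056) = 0.3782 > 0 → local minimum
  f''(6.6056) = -0.0032 < 0 → local maximum

Critical points: x = 3 - sqrt(13) ≈ -0.6056 (local minimum); x = 3 + sqrt(13) ≈ 6.6056 (local maximum)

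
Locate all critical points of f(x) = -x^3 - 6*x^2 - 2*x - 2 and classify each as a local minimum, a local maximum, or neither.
f'(x) = -3*x^2 - 12*x - 2

Solve f'(x) = 0:
  3*x^2 + 12*x + 2 = 0 has no rational roots; quadratic formula: x = (-12 ± √120)/6.
  ⇒ x = -2 - sqrt(30)/3 ≈ -3.8257, -2 + sqrt(30)/3 ≈ -0.1743

f''(x) = -6*x - 12
Second-derivative test at each critical point:
  f''(-3.8257) = 10.9545 > 0 → local minimum
  f''(-0.1743) = -10.9545 < 0 → local maximum

Critical points: x = -2 - sqrt(30)/3 ≈ -3.8257 (local minimum); x = -2 + sqrt(30)/3 ≈ -0.1743 (local maximum)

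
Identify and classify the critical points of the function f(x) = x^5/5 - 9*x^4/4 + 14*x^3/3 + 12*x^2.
f'(x) = x*(x^3 - 9*x^2 + 14*x + 24)

Solve f'(x) = 0:
  Factor: x^4 - 9*x^3 + 14*x^2 + 24*x = x*(x - 6)*(x - 4)*(x + 1) = 0.
  ⇒ x = -1, 0, 4, 6

f''(x) = 4*x^3 - 27*x^2 + 28*x + 24
Second-derivative test at each critical point:
  f''(-1) = -35 < 0 → local maximum
  f''(0) = 24 > 0 → local minimum
  f''(4) = -40 < 0 → local maximum
  f''(6) = 84 > 0 → local minimum

Critical points: x = -1 (local maximum); x = 0 (local minimum); x = 4 (local maximum); x = 6 (local minimum)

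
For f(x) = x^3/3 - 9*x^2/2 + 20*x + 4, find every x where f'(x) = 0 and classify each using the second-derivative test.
f'(x) = x^2 - 9*x + 20

Solve f'(x) = 0:
  Factor: x^2 - 9*x + 20 = (x - 5)*(x - 4) = 0.
  ⇒ x = 4, 5

f''(x) = 2*x - 9
Second-derivative test at each critical point:
  f''(4) = -1 < 0 → local maximum
  f''(5) = 1 > 0 → local minimum

Critical points: x = 4 (local maximum); x = 5 (local minimum)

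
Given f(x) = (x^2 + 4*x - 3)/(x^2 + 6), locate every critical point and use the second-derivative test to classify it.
f'(x) = 2*(-2*x^2 + 9*x + 12)/(x^4 + 12*x^2 + 36)

Solve f'(x) = 0:
  f'(x) = -2*(2*x^2 - 9*x - 12)/(x^2 + 6)^2; the denominator is positive wherever f is defined, so f'(x) = 0 ⇔ -4*x^2 + 18*x + 24 = 0.
  Factor: -4*x^2 + 18*x + 24 = -2*(2*x^2 - 9*x - 12); 2*x^2 - 9*x - 12 = 0 has no rational roots; quadratic formula: x = (9 ± √177)/4.
  ⇒ x = 9/4 - sqrt(177)/4 ≈ -1.0760, 9/4 + sqrt(177)/4 ≈ 5.5760

f''(x) = 2*(4*x^3 - 27*x^2 - 72*x + 54)/(x^6 + 18*x^4 + 108*x^2 + 216)
Second-derivative test at each critical point:
  f''(-1.0760) = 0.5193 > 0 → local minimum
  f''(5.5760) = -0.0193 < 0 → local maximum

Critical points: x = 9/4 - sqrt(177)/4 ≈ -1.0760 (local minimum); x = 9/4 + sqrt(177)/4 ≈ 5.5760 (local maximum)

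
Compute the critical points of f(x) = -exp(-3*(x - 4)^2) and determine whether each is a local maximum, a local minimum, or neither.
f'(x) = 6*(x - 4)*exp(-3*(x - 4)^2)

Solve f'(x) = 0:
  f'(x) = (6*x - 24)·exp(-3*(x - 4)^2) and exp(-3*(x - 4)^2) > 0 for every x, so f'(x) = 0 ⇔ 6*x - 24 = 0.
  Factor: 6*x - 24 = 6*(x - 4) = 0.
  ⇒ x = 4

f''(x) = 6*(1 - 6*(x - 4)^2)*exp(-3*(x - 4)^2)
Second-derivative test at each critical point:
  f''(4) = 6 > 0 → local minimum

Critical points: x = 4 (local minimum)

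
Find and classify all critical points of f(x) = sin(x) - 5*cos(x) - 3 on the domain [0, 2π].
f'(x) = 5*sin(x) + cos(x)

Solve f'(x) = 0 on [0, 2π]:
  f'(x) = 0 ⇔ cos(x) = -5*sin(x) ⇔ tan(x) = -1/5, i.e. x = arctan(-1/5) + nπ; keep the solutions lying in [0, 2π].
  ⇒ x = pi - atan(1/5) ≈ 2.9442, -atan(1/5) + 2*pi ≈ 6.0858

f''(x) = -sin(x) + 5*cos(x)
Second-derivative test at each critical point:
  f''(2.9442) = -5.0990 < 0 → local maximum
  f''(6.0858) = 5.0990 > 0 → local minimum

Critical points: x = pi - atan(1/5) ≈ 2.9442 (local maximum); x = -atan(1/5) + 2*pi ≈ 6.0858 (local minimum)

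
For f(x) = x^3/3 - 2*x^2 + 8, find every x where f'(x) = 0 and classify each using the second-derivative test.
f'(x) = x*(x - 4)

Solve f'(x) = 0:
  Factor: x^2 - 4*x = x*(x - 4) = 0.
  ⇒ x = 0, 4

f''(x) = 2*x - 4
Second-derivative test at each critical point:
  f''(0) = -4 < 0 → local maximum
  f''(4) = 4 > 0 → local minimum

Critical points: x = 0 (local maximum); x = 4 (local minimum)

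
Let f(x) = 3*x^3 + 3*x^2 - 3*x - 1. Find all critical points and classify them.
f'(x) = 9*x^2 + 6*x - 3

Solve f'(x) = 0:
  Factor: 9*x^2 + 6*x - 3 = 3*(x + 1)*(3*x - 1) = 0.
  ⇒ x = -1, 1/3

f''(x) = 18*x + 6
Second-derivative test at each critical point:
  f''(-1) = -12 < 0 → local maximum
  f''(1/3) = 12 > 0 → local minimum

Critical points: x = -1 (local maximum); x = 1/3 (local minimum)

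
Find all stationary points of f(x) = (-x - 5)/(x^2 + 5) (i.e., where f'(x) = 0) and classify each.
f'(x) = (-x^2 + 2*x*(x + 5) - 5)/(x^2 + 5)^2

Solve f'(x) = 0:
  f'(x) = (x^2 + 10*x - 5)/(x^2 + 5)^2; the denominator is positive wherever f is defined, so f'(x) = 0 ⇔ x^2 + 10*x - 5 = 0.
  x^2 + 10*x - 5 = 0 has no rational roots; quadratic formula: x = (-10 ± √120)/2.
  ⇒ x = -sqrt(30) - 5 ≈ -10.4772, -5 + sqrt(30) ≈ 0.4772

f''(x) = 2*(-4*x^2*(x + 5) + (3*x + 5)*(x^2 + 5))/(x^2 + 5)^3
Second-derivative test at each critical point:
  f''(-10.4772) = -0.0008 < 0 → local maximum
  f''(0.4772) = 0.4008 > 0 → local minimum

Critical points: x = -sqrt(30) - 5 ≈ -10.4772 (local maximum); x = -5 + sqrt(30) ≈ 0.4772 (local minimum)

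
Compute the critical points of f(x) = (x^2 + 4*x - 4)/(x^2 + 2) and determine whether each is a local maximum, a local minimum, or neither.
f'(x) = 4*(-x^2 + 3*x + 2)/(x^4 + 4*x^2 + 4)

Solve f'(x) = 0:
  f'(x) = -4*(x^2 - 3*x - 2)/(x^2 + 2)^2; the denominator is positive wherever f is defined, so f'(x) = 0 ⇔ -4*x^2 + 12*x + 8 = 0.
  Factor: -4*x^2 + 12*x + 8 = -4*(x^2 - 3*x - 2); x^2 - 3*x - 2 = 0 has no rational roots; quadratic formula: x = (3 ± √17)/2.
  ⇒ x = 3/2 - sqrt(17)/2 ≈ -0.5616, 3/2 + sqrt(17)/2 ≈ 3.5616

f''(x) = 4*(2*x^3 - 9*x^2 - 12*x + 6)/(x^6 + 6*x^4 + 12*x^2 + 8)
Second-derivative test at each critical point:
  f''(-0.5616) = 3.0765 > 0 → local minimum
  f''(3.5616) = -0.0765 < 0 → local maximum

Critical points: x = 3/2 - sqrt(17)/2 ≈ -0.5616 (local minimum); x = 3/2 + sqrt(17)/2 ≈ 3.5616 (local maximum)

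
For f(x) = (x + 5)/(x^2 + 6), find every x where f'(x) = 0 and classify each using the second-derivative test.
f'(x) = (x^2 - 2*x*(x + 5) + 6)/(x^2 + 6)^2

Solve f'(x) = 0:
  f'(x) = -(x^2 + 10*x - 6)/(x^2 + 6)^2; the denominator is positive wherever f is defined, so f'(x) = 0 ⇔ -x^2 - 10*x + 6 = 0.
  x^2 + 10*x - 6 = 0 has no rational roots; quadratic formula: x = (-10 ± √124)/2.
  ⇒ x = -sqrt(31) - 5 ≈ -10.5678, -5 + sqrt(31) ≈ 0.5678

f''(x) = 2*(4*x^2*(x + 5) - (3*x + 5)*(x^2 + 6))/(x^2 + 6)^3
Second-derivative test at each critical point:
  f''(-10.5678) = 0.0008 > 0 → local minimum
  f''(0.5678) = -0.2786 < 0 → local maximum

Critical points: x = -sqrt(31) - 5 ≈ -10.5678 (local minimum); x = -5 + sqrt(31) ≈ 0.5678 (local maximum)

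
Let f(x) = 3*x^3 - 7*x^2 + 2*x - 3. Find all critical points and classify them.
f'(x) = 9*x^2 - 14*x + 2

Solve f'(x) = 0:
  9*x^2 - 14*x + 2 = 0 has no rational roots; quadratic formula: x = (14 ± √124)/18.
  ⇒ x = 7/9 - sqrt(31)/9 ≈ 0.1591, sqrt(31)/9 + 7/9 ≈ 1.3964

f''(x) = 18*x - 14
Second-derivative test at each critical point:
  f''(0.1591) = -11.1355 < 0 → local maximum
  f''(1.3964) = 11.1355 > 0 → local minimum

Critical points: x = 7/9 - sqrt(31)/9 ≈ 0.1591 (local maximum); x = sqrt(31)/9 + 7/9 ≈ 1.3964 (local minimum)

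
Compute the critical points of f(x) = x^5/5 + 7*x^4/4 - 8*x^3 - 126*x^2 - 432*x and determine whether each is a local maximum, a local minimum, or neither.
f'(x) = x^4 + 7*x^3 - 24*x^2 - 252*x - 432

Solve f'(x) = 0:
  Factor: x^4 + 7*x^3 - 24*x^2 - 252*x - 432 = (x - 6)*(x + 3)*(x + 4)*(x + 6) = 0.
  ⇒ x = -6, -4, -3, 6

f''(x) = 4*x^3 + 21*x^2 - 48*x - 252
Second-derivative test at each critical point:
  f''(-6) = -72 < 0 → local maximum
  f''(-4) = 20 > 0 → local minimum
  f''(-3) = -27 < 0 → local maximum
  f''(6) = 1080 > 0 → local minimum

Critical points: x = -6 (local maximum); x = -4 (local minimum); x = -3 (local maximum); x = 6 (local minimum)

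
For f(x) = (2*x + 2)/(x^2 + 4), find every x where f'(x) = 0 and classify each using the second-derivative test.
f'(x) = 2*(x^2 - 2*x*(x + 1) + 4)/(x^2 + 4)^2

Solve f'(x) = 0:
  f'(x) = -2*(x^2 + 2*x - 4)/(x^2 + 4)^2; the denominator is positive wherever f is defined, so f'(x) = 0 ⇔ -2*x^2 - 4*x + 8 = 0.
  Factor: -2*x^2 - 4*x + 8 = -2*(x^2 + 2*x - 4); x^2 + 2*x - 4 = 0 has no rational roots; quadratic formula: x = (-2 ± √20)/2.
  ⇒ x = -sqrt(5) - 1 ≈ -3.2361, -1 + sqrt(5) ≈ 1.2361

f''(x) = 4*(4*x^2*(x + 1) - (3*x + 1)*(x^2 + 4))/(x^2 + 4)^3
Second-derivative test at each critical point:
  f''(-3.2361) = 0.0427 > 0 → local minimum
  f''(1.2361) = -0.2927 < 0 → local maximum

Critical points: x = -sqrt(5) - 1 ≈ -3.2361 (local minimum); x = -1 + sqrt(5) ≈ 1.2361 (local maximum)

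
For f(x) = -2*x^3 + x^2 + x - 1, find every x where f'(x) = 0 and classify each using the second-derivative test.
f'(x) = -6*x^2 + 2*x + 1

Solve f'(x) = 0:
  6*x^2 - 2*x - 1 = 0 has no rational roots; quadratic formula: x = (2 ± √28)/12.
  ⇒ x = 1/6 - sqrt(7)/6 ≈ -0.2743, 1/6 + sqrt(7)/6 ≈ 0.6076

f''(x) = 2 - 12*x
Second-derivative test at each critical point:
  f''(-0.2743) = 5.2915 > 0 → local minimum
  f''(0.6076) = -5.2915 < 0 → local maximum

Critical points: x = 1/6 - sqrt(7)/6 ≈ -0.2743 (local minimum); x = 1/6 + sqrt(7)/6 ≈ 0.6076 (local maximum)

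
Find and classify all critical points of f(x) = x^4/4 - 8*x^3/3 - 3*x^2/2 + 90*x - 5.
f'(x) = x^3 - 8*x^2 - 3*x + 90

Solve f'(x) = 0:
  Factor: x^3 - 8*x^2 - 3*x + 90 = (x - 6)*(x - 5)*(x + 3) = 0.
  ⇒ x = -3, 5, 6

f''(x) = 3*x^2 - 16*x - 3
Second-derivative test at each critical point:
  f''(-3) = 72 > 0 → local minimum
  f''(5) = -8 < 0 → local maximum
  f''(6) = 9 > 0 → local minimum

Critical points: x = -3 (local minimum); x = 5 (local maximum); x = 6 (local minimum)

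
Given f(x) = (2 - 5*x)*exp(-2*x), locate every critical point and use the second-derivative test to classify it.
f'(x) = (10*x - 9)*exp(-2*x)

Solve f'(x) = 0:
  f'(x) = (10*x - 9)·exp(-2*x) and exp(-2*x) > 0 for every x, so f'(x) = 0 ⇔ 10*x - 9 = 0.
  10*x - 9 = 0.
  ⇒ x = 9/10

f''(x) = 4*(7 - 5*x)*exp(-2*x)
Second-derivative test at each critical point:
  f''(9/10) = 1.6530 > 0 → local minimum

Critical points: x = 9/10 (local minimum)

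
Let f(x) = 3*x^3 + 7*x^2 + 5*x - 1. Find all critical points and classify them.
f'(x) = 9*x^2 + 14*x + 5

Solve f'(x) = 0:
  Factor: 9*x^2 + 14*x + 5 = (x + 1)*(9*x + 5) = 0.
  ⇒ x = -1, -5/9

f''(x) = 18*x + 14
Second-derivative test at each critical point:
  f''(-1) = -4 < 0 → local maximum
  f''(-5/9) = 4 > 0 → local minimum

Critical points: x = -1 (local maximum); x = -5/9 (local minimum)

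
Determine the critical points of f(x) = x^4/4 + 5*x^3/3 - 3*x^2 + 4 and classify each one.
f'(x) = x*(x^2 + 5*x - 6)

Solve f'(x) = 0:
  Factor: x^3 + 5*x^2 - 6*x = x*(x - 1)*(x + 6) = 0.
  ⇒ x = -6, 0, 1

f''(x) = 3*x^2 + 10*x - 6
Second-derivative test at each critical point:
  f''(-6) = 42 > 0 → local minimum
  f''(0) = -6 < 0 → local maximum
  f''(1) = 7 > 0 → local minimum

Critical points: x = -6 (local minimum); x = 0 (local maximum); x = 1 (local minimum)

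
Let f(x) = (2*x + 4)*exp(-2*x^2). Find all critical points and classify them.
f'(x) = 2*(-4*x*(x + 2) + 1)*exp(-2*x^2)

Solve f'(x) = 0:
  f'(x) = (-8*x^2 - 16*x + 2)·exp(-2*x^2) and exp(-2*x^2) > 0 for every x, so f'(x) = 0 ⇔ -8*x^2 - 16*x + 2 = 0.
  Factor: -8*x^2 - 16*x + 2 = -2*(4*x^2 + 8*x - 1); 4*x^2 + 8*x - 1 = 0 has no rational roots; quadratic formula: x = (-8 ± √80)/8.
  ⇒ x = -sqrt(5)/2 - 1 ≈ -2.1180, -1 + sqrt(5)/2 ≈ 0.1180

f''(x) = 8*(4*x^2*(x + 2) - 3*x - 2)*exp(-2*x^2)
Second-derivative test at each critical point:
  f''(-2.1180) = 0.0023 > 0 → local minimum
  f''(0.1180) = -17.3970 < 0 → local maximum

Critical points: x = -sqrt(5)/2 - 1 ≈ -2.1180 (local minimum); x = -1 + sqrt(5)/2 ≈ 0.1180 (local maximum)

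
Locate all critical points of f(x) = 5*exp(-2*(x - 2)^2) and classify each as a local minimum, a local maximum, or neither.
f'(x) = 20*(2 - x)*exp(-2*(x - 2)^2)

Solve f'(x) = 0:
  f'(x) = (40 - 20*x)·exp(-2*(x - 2)^2) and exp(-2*(x - 2)^2) > 0 for every x, so f'(x) = 0 ⇔ 40 - 20*x = 0.
  Factor: 40 - 20*x = -20*(x - 2) = 0.
  ⇒ x = 2

f''(x) = 20*(4*(x - 2)^2 - 1)*exp(-2*(x - 2)^2)
Second-derivative test at each critical point:
  f''(2) = -20 < 0 → local maximum

Critical points: x = 2 (local maximum)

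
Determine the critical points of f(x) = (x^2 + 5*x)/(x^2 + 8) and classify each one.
f'(x) = (-5*x^2 + 16*x + 40)/(x^4 + 16*x^2 + 64)

Solve f'(x) = 0:
  f'(x) = -(5*x^2 - 16*x - 40)/(x^2 + 8)^2; the denominator is positive wherever f is defined, so f'(x) = 0 ⇔ -5*x^2 + 16*x + 40 = 0.
  5*x^2 - 16*x - 40 = 0 has no rational roots; quadratic formula: x = (16 ± √1056)/10.
  ⇒ x = 8/5 - 2*sqrt(66)/5 ≈ -1.6496, 8/5 + 2*sqrt(66)/5 ≈ 4.8496

f''(x) = 2*(5*x^3 - 24*x^2 - 120*x + 64)/(x^6 + 24*x^4 + 192*x^2 + 512)
Second-derivative test at each critical point:
  f''(-1.6496) = 0.2827 > 0 → local minimum
  f''(4.8496) = -0.0327 < 0 → local maximum

Critical points: x = 8/5 - 2*sqrt(66)/5 ≈ -1.6496 (local minimum); x = 8/5 + 2*sqrt(66)/5 ≈ 4.8496 (local maximum)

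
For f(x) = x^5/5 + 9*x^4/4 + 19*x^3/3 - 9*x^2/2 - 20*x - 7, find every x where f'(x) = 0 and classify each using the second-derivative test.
f'(x) = x^4 + 9*x^3 + 19*x^2 - 9*x - 20

Solve f'(x) = 0:
  Factor: x^4 + 9*x^3 + 19*x^2 - 9*x - 20 = (x - 1)*(x + 1)*(x + 4)*(x + 5) = 0.
  ⇒ x = -5, -4, -1, 1

f''(x) = 4*x^3 + 27*x^2 + 38*x - 9
Second-derivative test at each critical point:
  f''(-5) = -24 < 0 → local maximum
  f''(-4) = 15 > 0 → local minimum
  f''(-1) = -24 < 0 → local maximum
  f''(1) = 60 > 0 → local minimum

Critical points: x = -5 (local maximum); x = -4 (local minimum); x = -1 (local maximum); x = 1 (local minimum)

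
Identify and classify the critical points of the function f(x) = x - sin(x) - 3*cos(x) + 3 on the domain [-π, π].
f'(x) = 3*sin(x) - cos(x) + 1

Solve f'(x) = 0 on [-π, π]:
  f'(x) = 0 ⇔ 3*sin(x) - cos(x) = -1. Write the left side as R·cos(x + φ) with R = √((-1)² + (-3)²) = sqrt(10), cos φ = -sqrt(10)/10, sin φ = -3*sqrt(10)/10; then cos(x + φ) = -sqrt(10)/10. Solve for x and keep the solutions lying in [-π, π].
  ⇒ x = -pi + atan(3/4) ≈ -2.4981, 0

f''(x) = sin(x) + 3*cos(x)
Second-derivative test at each critical point:
  f''(-2.4981) = -3 < 0 → local maximum
  f''(0) = 3 > 0 → local minimum

Critical points: x = -pi + atan(3/4) ≈ -2.4981 (local maximum); x = 0 (local minimum)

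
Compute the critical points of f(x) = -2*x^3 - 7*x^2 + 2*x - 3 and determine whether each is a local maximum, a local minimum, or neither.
f'(x) = -6*x^2 - 14*x + 2

Solve f'(x) = 0:
  Factor: -6*x^2 - 14*x + 2 = -2*(3*x^2 + 7*x - 1); 3*x^2 + 7*x - 1 = 0 has no rational roots; quadratic formula: x = (-7 ± √61)/6.
  ⇒ x = -sqrt(61)/6 - 7/6 ≈ -2.4684, -7/6 + sqrt(61)/6 ≈ 0.1350

f''(x) = -12*x - 14
Second-derivative test at each critical point:
  f''(-2.4684) = 15.6205 > 0 → local minimum
  f''(0.1350) = -15.6205 < 0 → local maximum

Critical points: x = -sqrt(61)/6 - 7/6 ≈ -2.4684 (local minimum); x = -7/6 + sqrt(61)/6 ≈ 0.1350 (local maximum)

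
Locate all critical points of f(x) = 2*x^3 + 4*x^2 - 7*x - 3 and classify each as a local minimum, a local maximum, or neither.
f'(x) = 6*x^2 + 8*x - 7

Solve f'(x) = 0:
  6*x^2 + 8*x - 7 = 0 has no rational roots; quadratic formula: x = (-8 ± √232)/12.
  ⇒ x = -sqrt(58)/6 - 2/3 ≈ -1.9360, -2/3 + sqrt(58)/6 ≈ 0.6026

f''(x) = 12*x + 8
Second-derivative test at each critical point:
  f''(-1.9360) = -15.2315 < 0 → local maximum
  f''(0.6026) = 15.2315 > 0 → local minimum

Critical points: x = -sqrt(58)/6 - 2/3 ≈ -1.9360 (local maximum); x = -2/3 + sqrt(58)/6 ≈ 0.6026 (local minimum)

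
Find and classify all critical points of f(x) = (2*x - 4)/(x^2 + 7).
f'(x) = 2*(x^2 - 2*x*(x - 2) + 7)/(x^2 + 7)^2

Solve f'(x) = 0:
  f'(x) = -2*(x^2 - 4*x - 7)/(x^2 + 7)^2; the denominator is positive wherever f is defined, so f'(x) = 0 ⇔ -2*x^2 + 8*x + 14 = 0.
  Factor: -2*x^2 + 8*x + 14 = -2*(x^2 - 4*x - 7); x^2 - 4*x - 7 = 0 has no rational roots; quadratic formula: x = (4 ± √44)/2.
  ⇒ x = 2 - sqrt(11) ≈ -1.3166, 2 + sqrt(11) ≈ 5.3166

f''(x) = 4*(4*x^2*(x - 2) + (2 - 3*x)*(x^2 + 7))/(x^2 + 7)^3
Second-derivative test at each critical point:
  f''(-1.3166) = 0.1739 > 0 → local minimum
  f''(5.3166) = -0.0107 < 0 → local maximum

Critical points: x = 2 - sqrt(11) ≈ -1.3166 (local minimum); x = 2 + sqrt(11) ≈ 5.3166 (local maximum)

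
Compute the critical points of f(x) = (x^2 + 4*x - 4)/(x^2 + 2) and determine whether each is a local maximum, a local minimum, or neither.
f'(x) = 4*(-x^2 + 3*x + 2)/(x^4 + 4*x^2 + 4)

Solve f'(x) = 0:
  f'(x) = -4*(x^2 - 3*x - 2)/(x^2 + 2)^2; the denominator is positive wherever f is defined, so f'(x) = 0 ⇔ -4*x^2 + 12*x + 8 = 0.
  Factor: -4*x^2 + 12*x + 8 = -4*(x^2 - 3*x - 2); x^2 - 3*x - 2 = 0 has no rational roots; quadratic formula: x = (3 ± √17)/2.
  ⇒ x = 3/2 - sqrt(17)/2 ≈ -0.5616, 3/2 + sqrt(17)/2 ≈ 3.5616

f''(x) = 4*(2*x^3 - 9*x^2 - 12*x + 6)/(x^6 + 6*x^4 + 12*x^2 + 8)
Second-derivative test at each critical point:
  f''(-0.5616) = 3.0765 > 0 → local minimum
  f''(3.5616) = -0.0765 < 0 → local maximum

Critical points: x = 3/2 - sqrt(17)/2 ≈ -0.5616 (local minimum); x = 3/2 + sqrt(17)/2 ≈ 3.5616 (local maximum)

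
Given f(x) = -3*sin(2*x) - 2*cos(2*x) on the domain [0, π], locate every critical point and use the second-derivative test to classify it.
f'(x) = 4*sin(2*x) - 6*cos(2*x)

Solve f'(x) = 0 on [0, π]:
  f'(x) = 0 ⇔ -3*cos(2*x) = -2*sin(2*x) ⇔ tan(2*x) = 3/2, i.e. 2*x = arctan(3/2) + nπ; keep the solutions lying in [0, π].
  ⇒ x = atan(3/2)/2 ≈ 0.4914, atan(3/2)/2 + pi/2 ≈ 2.0622

f''(x) = 12*sin(2*x) + 8*cos(2*x)
Second-derivative test at each critical point:
  f''(0.4914) = 14.4222 > 0 → local minimum
  f''(2.0622) = -14.4222 < 0 → local maximum

Critical points: x = atan(3/2)/2 ≈ 0.4914 (local minimum); x = atan(3/2)/2 + pi/2 ≈ 2.0622 (local maximum)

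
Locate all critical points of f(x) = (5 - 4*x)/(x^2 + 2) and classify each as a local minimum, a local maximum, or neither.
f'(x) = 2*(2*x^2 - 5*x - 4)/(x^4 + 4*x^2 + 4)

Solve f'(x) = 0:
  f'(x) = 2*(2*x^2 - 5*x - 4)/(x^2 + 2)^2; the denominator is positive wherever f is defined, so f'(x) = 0 ⇔ 4*x^2 - 10*x - 8 = 0.
  Factor: 4*x^2 - 10*x - 8 = 2*(2*x^2 - 5*x - 4); 2*x^2 - 5*x - 4 = 0 has no rational roots; quadratic formula: x = (5 ± √57)/4.
  ⇒ x = 5/4 - sqrt(57)/4 ≈ -0.6375, 5/4 + sqrt(57)/4 ≈ 3.1375

f''(x) = 2*(4*x^2*(5 - 4*x) + (12*x - 5)*(x^2 + 2))/(x^2 + 2)^3
Second-derivative test at each critical point:
  f''(-0.6375) = -2.6076 < 0 → local maximum
  f''(3.1375) = 0.1076 > 0 → local minimum

Critical points: x = 5/4 - sqrt(57)/4 ≈ -0.6375 (local maximum); x = 5/4 + sqrt(57)/4 ≈ 3.1375 (local minimum)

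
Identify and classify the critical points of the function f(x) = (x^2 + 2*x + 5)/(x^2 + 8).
f'(x) = 2*(-x^2 + 3*x + 8)/(x^4 + 16*x^2 + 64)

Solve f'(x) = 0:
  f'(x) = -2*(x^2 - 3*x - 8)/(x^2 + 8)^2; the denominator is positive wherever f is defined, so f'(x) = 0 ⇔ -2*x^2 + 6*x + 16 = 0.
  Factor: -2*x^2 + 6*x + 16 = -2*(x^2 - 3*x - 8); x^2 - 3*x - 8 = 0 has no rational roots; quadratic formula: x = (3 ± √41)/2.
  ⇒ x = 3/2 - sqrt(41)/2 ≈ -1.7016, 3/2 + sqrt(41)/2 ≈ 4.7016

f''(x) = 2*(2*x^3 - 9*x^2 - 48*x + 24)/(x^6 + 24*x^4 + 192*x^2 + 512)
Second-derivative test at each critical point:
  f''(-1.7016) = 0.1079 > 0 → local minimum
  f''(4.7016) = -0.0141 < 0 → local maximum

Critical points: x = 3/2 - sqrt(41)/2 ≈ -1.7016 (local minimum); x = 3/2 + sqrt(41)/2 ≈ 4.7016 (local maximum)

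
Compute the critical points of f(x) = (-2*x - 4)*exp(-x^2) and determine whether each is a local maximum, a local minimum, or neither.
f'(x) = 2*(2*x*(x + 2) - 1)*exp(-x^2)

Solve f'(x) = 0:
  f'(x) = (4*x^2 + 8*x - 2)·exp(-x^2) and exp(-x^2) > 0 for every x, so f'(x) = 0 ⇔ 4*x^2 + 8*x - 2 = 0.
  Factor: 4*x^2 + 8*x - 2 = 2*(2*x^2 + 4*x - 1); 2*x^2 + 4*x - 1 = 0 has no rational roots; quadratic formula: x = (-4 ± √24)/4.
  ⇒ x = -sqrt(6)/2 - 1 ≈ -2.2247, -1 + sqrt(6)/2 ≈ 0.2247

f''(x) = 4*(-2*x^2*(x + 2) + 3*x + 2)*exp(-x^2)
Second-derivative test at each critical point:
  f''(-2.2247) = -0.0694 < 0 → local maximum
  f''(0.2247) = 9.3154 > 0 → local minimum

Critical points: x = -sqrt(6)/2 - 1 ≈ -2.2247 (local maximum); x = -1 + sqrt(6)/2 ≈ 0.2247 (local minimum)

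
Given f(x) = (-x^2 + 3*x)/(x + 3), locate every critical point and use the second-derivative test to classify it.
f'(x) = (-x^2 - 6*x + 9)/(x^2 + 6*x + 9)

Solve f'(x) = 0:
  f'(x) = -(x^2 + 6*x - 9)/(x + 3)^2; the denominator is positive wherever f is defined, so f'(x) = 0 ⇔ -x^2 - 6*x + 9 = 0.
  x^2 + 6*x - 9 = 0 has no rational roots; quadratic formula: x = (-6 ± √72)/2.
  ⇒ x = -3*sqrt(2) - 3 ≈ -7.2426, -3 + 3*sqrt(2) ≈ 1.2426

f''(x) = -36/(x^3 + 9*x^2 + 27*x + 27)
Second-derivative test at each critical point:
  f''(-7.2426) = 0.4714 > 0 → local minimum
  f''(1.2426) = -0.4714 < 0 → local maximum

Critical points: x = -3*sqrt(2) - 3 ≈ -7.2426 (local minimum); x = -3 + 3*sqrt(2) ≈ 1.2426 (local maximum)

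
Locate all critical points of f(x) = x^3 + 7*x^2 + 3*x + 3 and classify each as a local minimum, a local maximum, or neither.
f'(x) = 3*x^2 + 14*x + 3

Solve f'(x) = 0:
  3*x^2 + 14*x + 3 = 0 has no rational roots; quadratic formula: x = (-14 ± √160)/6.
  ⇒ x = -7/3 - 2*sqrt(10)/3 ≈ -4.4415, -7/3 + 2*sqrt(10)/3 ≈ -0.2251

f''(x) = 6*x + 14
Second-derivative test at each critical point:
  f''(-4.4415) = -12.6491 < 0 → local maximum
  f''(-0.2251) = 12.6491 > 0 → local minimum

Critical points: x = -7/3 - 2*sqrt(10)/3 ≈ -4.4415 (local maximum); x = -7/3 + 2*sqrt(10)/3 ≈ -0.2251 (local minimum)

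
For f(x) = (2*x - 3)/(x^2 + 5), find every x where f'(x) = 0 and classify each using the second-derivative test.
f'(x) = 2*(-x^2 + 3*x + 5)/(x^4 + 10*x^2 + 25)

Solve f'(x) = 0:
  f'(x) = -2*(x^2 - 3*x - 5)/(x^2 + 5)^2; the denominator is positive wherever f is defined, so f'(x) = 0 ⇔ -2*x^2 + 6*x + 10 = 0.
  Factor: -2*x^2 + 6*x + 10 = -2*(x^2 - 3*x - 5); x^2 - 3*x - 5 = 0 has no rational roots; quadratic formula: x = (3 ± √29)/2.
  ⇒ x = 3/2 - sqrt(29)/2 ≈ -1.1926, 3/2 + sqrt(29)/2 ≈ 4.1926

f''(x) = 2*(4*x^2*(2*x - 3) + 3*(1 - 2*x)*(x^2 + 5))/(x^2 + 5)^3
Second-derivative test at each critical point:
  f''(-1.1926) = 0.2611 > 0 → local minimum
  f''(4.1926) = -0.0211 < 0 → local maximum

Critical points: x = 3/2 - sqrt(29)/2 ≈ -1.1926 (local minimum); x = 3/2 + sqrt(29)/2 ≈ 4.1926 (local maximum)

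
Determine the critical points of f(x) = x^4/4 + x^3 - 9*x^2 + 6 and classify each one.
f'(x) = x*(x^2 + 3*x - 18)

Solve f'(x) = 0:
  Factor: x^3 + 3*x^2 - 18*x = x*(x - 3)*(x + 6) = 0.
  ⇒ x = -6, 0, 3

f''(x) = 3*x^2 + 6*x - 18
Second-derivative test at each critical point:
  f''(-6) = 54 > 0 → local minimum
  f''(0) = -18 < 0 → local maximum
  f''(3) = 27 > 0 → local minimum

Critical points: x = -6 (local minimum); x = 0 (local maximum); x = 3 (local minimum)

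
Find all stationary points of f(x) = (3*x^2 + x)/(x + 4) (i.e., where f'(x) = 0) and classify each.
f'(x) = (3*x^2 + 24*x + 4)/(x^2 + 8*x + 16)

Solve f'(x) = 0:
  f'(x) = (3*x^2 + 24*x + 4)/(x + 4)^2; the denominator is positive wherever f is defined, so f'(x) = 0 ⇔ 3*x^2 + 24*x + 4 = 0.
  3*x^2 + 24*x + 4 = 0 has no rational roots; quadratic formula: x = (-24 ± √528)/6.
  ⇒ x = -4 - 2*sqrt(33)/3 ≈ -7.8297, -4 + 2*sqrt(33)/3 ≈ -0.1703

f''(x) = 88/(x^3 + 12*x^2 + 48*x + 64)
Second-derivative test at each critical point:
  f''(-7.8297) = -1.5667 < 0 → local maximum
  f''(-0.1703) = 1.5667 > 0 → local minimum

Critical points: x = -4 - 2*sqrt(33)/3 ≈ -7.8297 (local maximum); x = -4 + 2*sqrt(33)/3 ≈ -0.1703 (local minimum)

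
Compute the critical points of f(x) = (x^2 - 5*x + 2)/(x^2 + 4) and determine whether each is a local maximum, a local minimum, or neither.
f'(x) = (5*x^2 + 4*x - 20)/(x^4 + 8*x^2 + 16)

Solve f'(x) = 0:
  f'(x) = (5*x^2 + 4*x - 20)/(x^2 + 4)^2; the denominator is positive wherever f is defined, so f'(x) = 0 ⇔ 5*x^2 + 4*x - 20 = 0.
  5*x^2 + 4*x - 20 = 0 has no rational roots; quadratic formula: x = (-4 ± √416)/10.
  ⇒ x = -2*sqrt(26)/5 - 2/5 ≈ -2.4396, -2/5 + 2*sqrt(26)/5 ≈ 1.6396

f''(x) = 2*(-5*x^3 - 6*x^2 + 60*x + 8)/(x^6 + 12*x^4 + 48*x^2 + 64)
Second-derivative test at each critical point:
  f''(-2.4396) = -0.2059 < 0 → local maximum
  f''(1.6396) = 0.4559 > 0 → local minimum

Critical points: x = -2*sqrt(26)/5 - 2/5 ≈ -2.4396 (local maximum); x = -2/5 + 2*sqrt(26)/5 ≈ 1.6396 (local minimum)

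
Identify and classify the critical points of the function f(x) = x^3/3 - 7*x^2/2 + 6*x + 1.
f'(x) = x^2 - 7*x + 6

Solve f'(x) = 0:
  Factor: x^2 - 7*x + 6 = (x - 6)*(x - 1) = 0.
  ⇒ x = 1, 6

f''(x) = 2*x - 7
Second-derivative test at each critical point:
  f''(1) = -5 < 0 → local maximum
  f''(6) = 5 > 0 → local minimum

Critical points: x = 1 (local maximum); x = 6 (local minimum)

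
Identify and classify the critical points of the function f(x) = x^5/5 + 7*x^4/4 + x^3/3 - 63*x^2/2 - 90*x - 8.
f'(x) = x^4 + 7*x^3 + x^2 - 63*x - 90

Solve f'(x) = 0:
  Factor: x^4 + 7*x^3 + x^2 - 63*x - 90 = (x - 3)*(x + 2)*(x + 3)*(x + 5) = 0.
  ⇒ x = -5, -3, -2, 3

f''(x) = 4*x^3 + 21*x^2 + 2*x - 63
Second-derivative test at each critical point:
  f''(-5) = -48 < 0 → local maximum
  f''(-3) = 12 > 0 → local minimum
  f''(-2) = -15 < 0 → local maximum
  f''(3) = 240 > 0 → local minimum

Critical points: x = -5 (local maximum); x = -3 (local minimum); x = -2 (local maximum); x = 3 (local minimum)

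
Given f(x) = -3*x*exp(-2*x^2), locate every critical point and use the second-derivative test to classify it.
f'(x) = 3*(4*x^2 - 1)*exp(-2*x^2)

Solve f'(x) = 0:
  f'(x) = (12*x^2 - 3)·exp(-2*x^2) and exp(-2*x^2) > 0 for every x, so f'(x) = 0 ⇔ 12*x^2 - 3 = 0.
  Factor: 12*x^2 - 3 = 3*(2*x - 1)*(2*x + 1) = 0.
  ⇒ x = -1/2, 1/2

f''(x) = (-48*x^3 + 36*x)*exp(-2*x^2)
Second-derivative test at each critical point:
  f''(-1/2) = -7.2784 < 0 → local maximum
  f''(1/2) = 7.2784 > 0 → local minimum

Critical points: x = -1/2 (local maximum); x = 1/2 (local minimum)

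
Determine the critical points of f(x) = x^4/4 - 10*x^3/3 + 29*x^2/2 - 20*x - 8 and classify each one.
f'(x) = x^3 - 10*x^2 + 29*x - 20

Solve f'(x) = 0:
  Factor: x^3 - 10*x^2 + 29*x - 20 = (x - 5)*(x - 4)*(x - 1) = 0.
  ⇒ x = 1, 4, 5

f''(x) = 3*x^2 - 20*x + 29
Second-derivative test at each critical point:
  f''(1) = 12 > 0 → local minimum
  f''(4) = -3 < 0 → local maximum
  f''(5) = 4 > 0 → local minimum

Critical points: x = 1 (local minimum); x = 4 (local maximum); x = 5 (local minimum)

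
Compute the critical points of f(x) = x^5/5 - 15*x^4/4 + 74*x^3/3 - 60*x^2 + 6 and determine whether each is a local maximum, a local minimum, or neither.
f'(x) = x*(x^3 - 15*x^2 + 74*x - 120)

Solve f'(x) = 0:
  Factor: x^4 - 15*x^3 + 74*x^2 - 120*x = x*(x - 6)*(x - 5)*(x - 4) = 0.
  ⇒ x = 0, 4, 5, 6

f''(x) = 4*x^3 - 45*x^2 + 148*x - 120
Second-derivative test at each critical point:
  f''(0) = -120 < 0 → local maximum
  f''(4) = 8 > 0 → local minimum
  f''(5) = -5 < 0 → local maximum
  f''(6) = 12 > 0 → local minimum

Critical points: x = 0 (local maximum); x = 4 (local minimum); x = 5 (local maximum); x = 6 (local minimum)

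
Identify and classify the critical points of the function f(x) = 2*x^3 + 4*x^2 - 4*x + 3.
f'(x) = 6*x^2 + 8*x - 4

Solve f'(x) = 0:
  Factor: 6*x^2 + 8*x - 4 = 2*(3*x^2 + 4*x - 2); 3*x^2 + 4*x - 2 = 0 has no rational roots; quadratic formula: x = (-4 ± √40)/6.
  ⇒ x = -sqrt(10)/3 - 2/3 ≈ -1.7208, -2/3 + sqrt(10)/3 ≈ 0.3874

f''(x) = 12*x + 8
Second-derivative test at each critical point:
  f''(-1.7208) = -12.6491 < 0 → local maximum
  f''(0.3874) = 12.6491 > 0 → local minimum

Critical points: x = -sqrt(10)/3 - 2/3 ≈ -1.7208 (local maximum); x = -2/3 + sqrt(10)/3 ≈ 0.3874 (local minimum)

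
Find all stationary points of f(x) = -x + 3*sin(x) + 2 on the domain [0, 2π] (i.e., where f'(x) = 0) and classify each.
f'(x) = 3*cos(x) - 1

Solve f'(x) = 0 on [0, 2π]:
  f'(x) = 0 ⇔ cos(x) = 1/3, i.e. x = ±arccos(1/3) + 2nπ; keep the solutions lying in [0, 2π].
  ⇒ x = acos(1/3) ≈ 1.2310, -acos(1/3) + 2*pi ≈ 5.0522

f''(x) = -3*sin(x)
Second-derivative test at each critical point:
  f''(1.2310) = -2.8284 < 0 → local maximum
  f''(5.0522) = 2.8284 > 0 → local minimum

Critical points: x = acos(1/3) ≈ 1.2310 (local maximum); x = -acos(1/3) + 2*pi ≈ 5.0522 (local minimum)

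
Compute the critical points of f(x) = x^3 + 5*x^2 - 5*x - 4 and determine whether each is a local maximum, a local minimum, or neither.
f'(x) = 3*x^2 + 10*x - 5

Solve f'(x) = 0:
  3*x^2 + 10*x - 5 = 0 has no rational roots; quadratic formula: x = (-10 ± √160)/6.
  ⇒ x = -2*sqrt(10)/3 - 5/3 ≈ -3.7749, -5/3 + 2*sqrt(10)/3 ≈ 0.4415

f''(x) = 6*x + 10
Second-derivative test at each critical point:
  f''(-3.7749) = -12.6491 < 0 → local maximum
  f''(0.4415) = 12.6491 > 0 → local minimum

Critical points: x = -2*sqrt(10)/3 - 5/3 ≈ -3.7749 (local maximum); x = -5/3 + 2*sqrt(10)/3 ≈ 0.4415 (local minimum)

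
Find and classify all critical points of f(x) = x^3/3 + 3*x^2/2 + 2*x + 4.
f'(x) = x^2 + 3*x + 2

Solve f'(x) = 0:
  Factor: x^2 + 3*x + 2 = (x + 1)*(x + 2) = 0.
  ⇒ x = -2, -1

f''(x) = 2*x + 3
Second-derivative test at each critical point:
  f''(-2) = -1 < 0 → local maximum
  f''(-1) = 1 > 0 → local minimum

Critical points: x = -2 (local maximum); x = -1 (local minimum)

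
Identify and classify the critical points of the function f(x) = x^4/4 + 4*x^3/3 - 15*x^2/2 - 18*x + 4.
f'(x) = x^3 + 4*x^2 - 15*x - 18

Solve f'(x) = 0:
  Factor: x^3 + 4*x^2 - 15*x - 18 = (x - 3)*(x + 1)*(x + 6) = 0.
  ⇒ x = -6, -1, 3

f''(x) = 3*x^2 + 8*x - 15
Second-derivative test at each critical point:
  f''(-6) = 45 > 0 → local minimum
  f''(-1) = -20 < 0 → local maximum
  f''(3) = 36 > 0 → local minimum

Critical points: x = -6 (local minimum); x = -1 (local maximum); x = 3 (local minimum)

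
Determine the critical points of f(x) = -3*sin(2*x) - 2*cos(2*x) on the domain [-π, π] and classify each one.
f'(x) = 4*sin(2*x) - 6*cos(2*x)

Solve f'(x) = 0 on [-π, π]:
  f'(x) = 0 ⇔ -3*cos(2*x) = -2*sin(2*x) ⇔ tan(2*x) = 3/2, i.e. 2*x = arctan(3/2) + nπ; keep the solutions lying in [-π, π].
  ⇒ x = -pi + atan(3/2)/2 ≈ -2.6502, -pi/2 + atan(3/2)/2 ≈ -1.0794, atan(3/2)/2 ≈ 0.4914, atan(3/2)/2 + pi/2 ≈ 2.0622

f''(x) = 12*sin(2*x) + 8*cos(2*x)
Second-derivative test at each critical point:
  f''(-2.6502) = 14.4222 > 0 → local minimum
  f''(-1.0794) = -14.4222 < 0 → local maximum
  f''(0.4914) = 14.4222 > 0 → local minimum
  f''(2.0622) = -14.4222 < 0 → local maximum

Critical points: x = -pi + atan(3/2)/2 ≈ -2.6502 (local minimum); x = -pi/2 + atan(3/2)/2 ≈ -1.0794 (local maximum); x = atan(3/2)/2 ≈ 0.4914 (local minimum); x = atan(3/2)/2 + pi/2 ≈ 2.0622 (local maximum)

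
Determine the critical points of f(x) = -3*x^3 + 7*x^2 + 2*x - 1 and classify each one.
f'(x) = -9*x^2 + 14*x + 2

Solve f'(x) = 0:
  9*x^2 - 14*x - 2 = 0 has no rational roots; quadratic formula: x = (14 ± √268)/18.
  ⇒ x = 7/9 - sqrt(67)/9 ≈ -0.1317, 7/9 + sqrt(67)/9 ≈ 1.6873

f''(x) = 14 - 18*x
Second-derivative test at each critical point:
  f''(-0.1317) = 16.3707 > 0 → local minimum
  f''(1.6873) = -16.3707 < 0 → local maximum

Critical points: x = 7/9 - sqrt(67)/9 ≈ -0.1317 (local minimum); x = 7/9 + sqrt(67)/9 ≈ 1.6873 (local maximum)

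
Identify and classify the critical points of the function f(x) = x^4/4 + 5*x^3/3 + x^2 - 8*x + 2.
f'(x) = x^3 + 5*x^2 + 2*x - 8

Solve f'(x) = 0:
  Factor: x^3 + 5*x^2 + 2*x - 8 = (x - 1)*(x + 2)*(x + 4) = 0.
  ⇒ x = -4, -2, 1

f''(x) = 3*x^2 + 10*x + 2
Second-derivative test at each critical point:
  f''(-4) = 10 > 0 → local minimum
  f''(-2) = -6 < 0 → local maximum
  f''(1) = 15 > 0 → local minimum

Critical points: x = -4 (local minimum); x = -2 (local maximum); x = 1 (local minimum)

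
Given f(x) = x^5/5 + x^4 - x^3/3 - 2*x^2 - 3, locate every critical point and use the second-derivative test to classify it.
f'(x) = x*(x^3 + 4*x^2 - x - 4)

Solve f'(x) = 0:
  Factor: x^4 + 4*x^3 - x^2 - 4*x = x*(x - 1)*(x + 1)*(x + 4) = 0.
  ⇒ x = -4, -1, 0, 1

f''(x) = 4*x^3 + 12*x^2 - 2*x - 4
Second-derivative test at each critical point:
  f''(-4) = -60 < 0 → local maximum
  f''(-1) = 6 > 0 → local minimum
  f''(0) = -4 < 0 → local maximum
  f''(1) = 10 > 0 → local minimum

Critical points: x = -4 (local maximum); x = -1 (local minimum); x = 0 (local maximum); x = 1 (local minimum)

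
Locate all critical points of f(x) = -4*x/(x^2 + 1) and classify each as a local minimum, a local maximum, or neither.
f'(x) = 4*(x^2 - 1)/(x^2 + 1)^2

Solve f'(x) = 0:
  f'(x) = 4*(x - 1)*(x + 1)/(x^2 + 1)^2; the denominator is positive wherever f is defined, so f'(x) = 0 ⇔ 4*x^2 - 4 = 0.
  Factor: 4*x^2 - 4 = 4*(x - 1)*(x + 1) = 0.
  ⇒ x = -1, 1

f''(x) = 8*x*(3 - x^2)/(x^2 + 1)^3
Second-derivative test at each critical point:
  f''(-1) = -2 < 0 → local maximum
  f''(1) = 2 > 0 → local minimum

Critical points: x = -1 (local maximum); x = 1 (local minimum)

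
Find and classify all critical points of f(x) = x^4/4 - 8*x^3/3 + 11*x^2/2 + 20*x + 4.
f'(x) = x^3 - 8*x^2 + 11*x + 20

Solve f'(x) = 0:
  Factor: x^3 - 8*x^2 + 11*x + 20 = (x - 5)*(x - 4)*(x + 1) = 0.
  ⇒ x = -1, 4, 5

f''(x) = 3*x^2 - 16*x + 11
Second-derivative test at each critical point:
  f''(-1) = 30 > 0 → local minimum
  f''(4) = -5 < 0 → local maximum
  f''(5) = 6 > 0 → local minimum

Critical points: x = -1 (local minimum); x = 4 (local maximum); x = 5 (local minimum)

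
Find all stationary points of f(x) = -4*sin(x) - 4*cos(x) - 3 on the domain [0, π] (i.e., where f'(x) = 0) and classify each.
f'(x) = -4*sqrt(2)*cos(x + pi/4)

Solve f'(x) = 0 on [0, π]:
  f'(x) = 0 ⇔ -4*cos(x) = -4*sin(x) ⇔ tan(x) = 1, i.e. x = arctan(1) + nπ; keep the solutions lying in [0, π].
  ⇒ x = pi/4 ≈ 0.7854

f''(x) = 4*sqrt(2)*sin(x + pi/4)
Second-derivative test at each critical point:
  f''(0.7854) = 5.6569 > 0 → local minimum

Critical points: x = pi/4 ≈ 0.7854 (local minimum)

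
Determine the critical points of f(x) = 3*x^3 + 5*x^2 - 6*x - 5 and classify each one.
f'(x) = 9*x^2 + 10*x - 6

Solve f'(x) = 0:
  9*x^2 + 10*x - 6 = 0 has no rational roots; quadratic formula: x = (-10 ± √316)/18.
  ⇒ x = -sqrt(79)/9 - 5/9 ≈ -1.5431, -5/9 + sqrt(79)/9 ≈ 0.4320

f''(x) = 18*x + 10
Second-derivative test at each critical point:
  f''(-1.5431) = -17.7764 < 0 → local maximum
  f''(0.4320) = 17.7764 > 0 → local minimum

Critical points: x = -sqrt(79)/9 - 5/9 ≈ -1.5431 (local maximum); x = -5/9 + sqrt(79)/9 ≈ 0.4320 (local minimum)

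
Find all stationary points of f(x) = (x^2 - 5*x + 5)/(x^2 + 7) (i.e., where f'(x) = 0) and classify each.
f'(x) = (5*x^2 + 4*x - 35)/(x^4 + 14*x^2 + 49)

Solve f'(x) = 0:
  f'(x) = (5*x^2 + 4*x - 35)/(x^2 + 7)^2; the denominator is positive wherever f is defined, so f'(x) = 0 ⇔ 5*x^2 + 4*x - 35 = 0.
  5*x^2 + 4*x - 35 = 0 has no rational roots; quadratic formula: x = (-4 ± √716)/10.
  ⇒ x = -sqrt(179)/5 - 2/5 ≈ -3.0758, -2/5 + sqrt(179)/5 ≈ 2.2758

f''(x) = 2*(-5*x^3 - 6*x^2 + 105*x + 14)/(x^6 + 21*x^4 + 147*x^2 + 343)
Second-derivative test at each critical point:
  f''(-3.0758) = -0.0988 < 0 → local maximum
  f''(2.2758) = 0.1804 > 0 → local minimum

Critical points: x = -sqrt(179)/5 - 2/5 ≈ -3.0758 (local maximum); x = -2/5 + sqrt(179)/5 ≈ 2.2758 (local minimum)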